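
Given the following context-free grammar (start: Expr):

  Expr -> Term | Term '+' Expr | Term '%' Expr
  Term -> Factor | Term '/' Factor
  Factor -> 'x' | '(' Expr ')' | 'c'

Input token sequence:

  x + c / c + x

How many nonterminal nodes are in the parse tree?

11

[Expr [Term [Factor x]] + [Expr [Term [Term [Factor c]] / [Factor c]] + [Expr [Term [Factor x]]]]]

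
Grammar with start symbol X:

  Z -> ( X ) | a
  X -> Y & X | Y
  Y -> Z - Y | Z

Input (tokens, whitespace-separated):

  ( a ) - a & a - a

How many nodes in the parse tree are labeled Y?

5

[X [Y [Z ( [X [Y [Z a]]] )] - [Y [Z a]]] & [X [Y [Z a] - [Y [Z a]]]]]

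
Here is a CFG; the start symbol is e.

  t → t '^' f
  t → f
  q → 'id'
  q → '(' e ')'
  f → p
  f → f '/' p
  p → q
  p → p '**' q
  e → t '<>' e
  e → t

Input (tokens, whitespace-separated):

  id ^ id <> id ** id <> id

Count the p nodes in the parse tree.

[e [t [t [f [p [q id]]]] ^ [f [p [q id]]]] <> [e [t [f [p [p [q id]] ** [q id]]]] <> [e [t [f [p [q id]]]]]]]

5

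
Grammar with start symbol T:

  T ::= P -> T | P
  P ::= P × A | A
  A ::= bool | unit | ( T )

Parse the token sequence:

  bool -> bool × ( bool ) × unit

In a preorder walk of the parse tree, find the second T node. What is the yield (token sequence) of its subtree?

bool × ( bool ) × unit

[T [P [A bool]] -> [T [P [P [P [A bool]] × [A ( [T [P [A bool]]] )]] × [A unit]]]]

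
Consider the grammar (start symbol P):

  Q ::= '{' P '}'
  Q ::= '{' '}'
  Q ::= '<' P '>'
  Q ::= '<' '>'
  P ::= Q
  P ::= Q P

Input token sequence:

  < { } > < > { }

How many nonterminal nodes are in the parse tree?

[P [Q < [P [Q { }]] >] [P [Q < >] [P [Q { }]]]]

8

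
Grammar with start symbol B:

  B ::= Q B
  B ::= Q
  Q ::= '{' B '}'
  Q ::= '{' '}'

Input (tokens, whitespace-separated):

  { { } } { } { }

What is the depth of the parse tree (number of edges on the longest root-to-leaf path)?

[B [Q { [B [Q { }]] }] [B [Q { }] [B [Q { }]]]]

4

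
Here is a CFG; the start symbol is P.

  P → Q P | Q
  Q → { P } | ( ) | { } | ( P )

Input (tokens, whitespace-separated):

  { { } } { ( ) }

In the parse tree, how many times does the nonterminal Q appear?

4

[P [Q { [P [Q { }]] }] [P [Q { [P [Q ( )]] }]]]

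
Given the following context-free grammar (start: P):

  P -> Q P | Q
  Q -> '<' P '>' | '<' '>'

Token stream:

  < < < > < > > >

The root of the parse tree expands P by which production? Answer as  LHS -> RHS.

P -> Q

[P [Q < [P [Q < [P [Q < >] [P [Q < >]]] >]] >]]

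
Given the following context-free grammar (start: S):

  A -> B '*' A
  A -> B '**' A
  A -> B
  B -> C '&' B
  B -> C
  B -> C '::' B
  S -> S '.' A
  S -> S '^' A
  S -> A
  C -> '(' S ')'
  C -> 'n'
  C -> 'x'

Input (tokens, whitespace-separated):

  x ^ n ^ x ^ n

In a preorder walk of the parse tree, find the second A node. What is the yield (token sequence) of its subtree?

n

[S [S [S [S [A [B [C x]]]] ^ [A [B [C n]]]] ^ [A [B [C x]]]] ^ [A [B [C n]]]]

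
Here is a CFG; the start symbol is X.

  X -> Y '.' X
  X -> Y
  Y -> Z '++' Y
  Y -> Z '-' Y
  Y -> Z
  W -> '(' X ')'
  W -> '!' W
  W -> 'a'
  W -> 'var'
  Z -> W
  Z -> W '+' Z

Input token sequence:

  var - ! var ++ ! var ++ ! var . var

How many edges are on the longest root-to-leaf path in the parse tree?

8

[X [Y [Z [W var]] - [Y [Z [W ! [W var]]] ++ [Y [Z [W ! [W var]]] ++ [Y [Z [W ! [W var]]]]]]] . [X [Y [Z [W var]]]]]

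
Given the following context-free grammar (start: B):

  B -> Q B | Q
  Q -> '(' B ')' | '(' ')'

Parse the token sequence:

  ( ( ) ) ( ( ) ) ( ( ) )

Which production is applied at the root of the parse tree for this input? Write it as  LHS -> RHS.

B -> Q B

[B [Q ( [B [Q ( )]] )] [B [Q ( [B [Q ( )]] )] [B [Q ( [B [Q ( )]] )]]]]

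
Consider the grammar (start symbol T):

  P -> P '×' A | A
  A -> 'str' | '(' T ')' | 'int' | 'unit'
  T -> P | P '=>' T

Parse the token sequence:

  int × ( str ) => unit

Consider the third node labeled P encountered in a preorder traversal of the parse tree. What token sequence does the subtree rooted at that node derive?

[T [P [P [A int]] × [A ( [T [P [A str]]] )]] => [T [P [A unit]]]]

str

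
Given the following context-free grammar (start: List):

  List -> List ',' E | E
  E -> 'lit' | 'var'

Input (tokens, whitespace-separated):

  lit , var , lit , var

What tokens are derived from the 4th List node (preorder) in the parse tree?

lit

[List [List [List [List [E lit]] , [E var]] , [E lit]] , [E var]]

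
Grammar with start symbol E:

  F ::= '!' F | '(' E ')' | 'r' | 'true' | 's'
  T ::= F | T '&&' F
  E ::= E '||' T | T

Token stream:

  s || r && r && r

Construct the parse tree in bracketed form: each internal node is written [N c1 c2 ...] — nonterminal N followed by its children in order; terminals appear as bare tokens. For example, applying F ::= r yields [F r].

[E [E [T [F s]]] || [T [T [T [F r]] && [F r]] && [F r]]]

E
E || T
T || T
F || T
s || T
s || T && F
s || T && F && F
s || F && F && F
s || r && F && F
s || r && r && F
s || r && r && r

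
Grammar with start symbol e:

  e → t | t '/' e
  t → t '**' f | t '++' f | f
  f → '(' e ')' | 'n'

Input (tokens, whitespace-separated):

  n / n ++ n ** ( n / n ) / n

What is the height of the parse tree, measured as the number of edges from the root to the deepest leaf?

8

[e [t [f n]] / [e [t [t [t [f n]] ++ [f n]] ** [f ( [e [t [f n]] / [e [t [f n]]]] )]] / [e [t [f n]]]]]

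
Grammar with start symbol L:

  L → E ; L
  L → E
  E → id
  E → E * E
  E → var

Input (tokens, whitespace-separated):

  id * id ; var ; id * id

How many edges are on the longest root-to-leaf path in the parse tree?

[L [E [E id] * [E id]] ; [L [E var] ; [L [E [E id] * [E id]]]]]

5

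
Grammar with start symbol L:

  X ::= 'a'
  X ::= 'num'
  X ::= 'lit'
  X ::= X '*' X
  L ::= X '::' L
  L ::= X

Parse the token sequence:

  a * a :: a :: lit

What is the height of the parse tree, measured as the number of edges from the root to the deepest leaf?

4

[L [X [X a] * [X a]] :: [L [X a] :: [L [X lit]]]]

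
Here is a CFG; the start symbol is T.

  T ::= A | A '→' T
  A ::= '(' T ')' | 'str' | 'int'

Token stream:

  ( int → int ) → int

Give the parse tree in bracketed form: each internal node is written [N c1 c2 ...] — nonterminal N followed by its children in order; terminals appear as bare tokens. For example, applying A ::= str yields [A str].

T
A → T
( T ) → T
( A → T ) → T
( int → T ) → T
( int → A ) → T
( int → int ) → T
( int → int ) → A
( int → int ) → int

[T [A ( [T [A int] → [T [A int]]] )] → [T [A int]]]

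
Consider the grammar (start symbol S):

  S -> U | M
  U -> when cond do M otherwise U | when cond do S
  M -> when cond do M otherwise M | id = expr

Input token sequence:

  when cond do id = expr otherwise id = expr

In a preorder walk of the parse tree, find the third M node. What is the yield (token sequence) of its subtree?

id = expr

[S [M when cond do [M id = expr] otherwise [M id = expr]]]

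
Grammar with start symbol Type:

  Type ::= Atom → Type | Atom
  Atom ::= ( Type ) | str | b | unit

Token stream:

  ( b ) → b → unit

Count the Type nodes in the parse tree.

[Type [Atom ( [Type [Atom b]] )] → [Type [Atom b] → [Type [Atom unit]]]]

4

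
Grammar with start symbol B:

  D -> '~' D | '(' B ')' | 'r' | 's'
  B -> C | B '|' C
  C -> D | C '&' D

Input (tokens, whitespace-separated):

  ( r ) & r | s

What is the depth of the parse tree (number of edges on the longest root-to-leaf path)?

[B [B [C [C [D ( [B [C [D r]]] )]] & [D r]]] | [C [D s]]]

8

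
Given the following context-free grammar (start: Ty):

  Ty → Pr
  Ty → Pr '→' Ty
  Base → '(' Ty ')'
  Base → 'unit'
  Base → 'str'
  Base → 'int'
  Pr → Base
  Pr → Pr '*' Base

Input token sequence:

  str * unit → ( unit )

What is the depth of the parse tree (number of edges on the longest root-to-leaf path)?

7

[Ty [Pr [Pr [Base str]] * [Base unit]] → [Ty [Pr [Base ( [Ty [Pr [Base unit]]] )]]]]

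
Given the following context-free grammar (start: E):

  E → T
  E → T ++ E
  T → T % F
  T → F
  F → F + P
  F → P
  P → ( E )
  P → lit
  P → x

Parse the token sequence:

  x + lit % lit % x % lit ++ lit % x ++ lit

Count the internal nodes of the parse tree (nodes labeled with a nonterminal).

26

[E [T [T [T [T [F [F [P x]] + [P lit]]] % [F [P lit]]] % [F [P x]]] % [F [P lit]]] ++ [E [T [T [F [P lit]]] % [F [P x]]] ++ [E [T [F [P lit]]]]]]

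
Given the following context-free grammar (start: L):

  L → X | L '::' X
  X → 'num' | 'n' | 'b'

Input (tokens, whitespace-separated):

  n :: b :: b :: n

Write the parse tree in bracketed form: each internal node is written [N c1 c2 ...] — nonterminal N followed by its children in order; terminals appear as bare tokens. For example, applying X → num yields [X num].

[L [L [L [L [X n]] :: [X b]] :: [X b]] :: [X n]]

L
L :: X
L :: X :: X
L :: X :: X :: X
X :: X :: X :: X
n :: X :: X :: X
n :: b :: X :: X
n :: b :: b :: X
n :: b :: b :: n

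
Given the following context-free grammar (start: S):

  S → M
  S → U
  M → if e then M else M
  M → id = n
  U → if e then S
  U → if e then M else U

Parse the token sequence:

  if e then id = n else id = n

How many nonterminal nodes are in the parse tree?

4

[S [M if e then [M id = n] else [M id = n]]]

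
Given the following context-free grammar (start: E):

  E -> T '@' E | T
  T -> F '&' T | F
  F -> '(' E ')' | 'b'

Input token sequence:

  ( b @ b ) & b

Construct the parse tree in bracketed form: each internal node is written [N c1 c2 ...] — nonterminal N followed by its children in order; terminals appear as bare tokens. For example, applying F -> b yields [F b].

E
T
F & T
( E ) & T
( T @ E ) & T
( F @ E ) & T
( b @ E ) & T
( b @ T ) & T
( b @ F ) & T
( b @ b ) & T
( b @ b ) & F
( b @ b ) & b

[E [T [F ( [E [T [F b]] @ [E [T [F b]]]] )] & [T [F b]]]]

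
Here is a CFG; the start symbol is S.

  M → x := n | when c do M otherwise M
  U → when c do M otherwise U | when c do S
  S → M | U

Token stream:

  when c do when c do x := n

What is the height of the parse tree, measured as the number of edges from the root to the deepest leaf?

[S [U when c do [S [U when c do [S [M x := n]]]]]]

6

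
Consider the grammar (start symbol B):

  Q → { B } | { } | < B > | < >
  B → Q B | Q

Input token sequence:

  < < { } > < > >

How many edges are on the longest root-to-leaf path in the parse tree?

6

[B [Q < [B [Q < [B [Q { }]] >] [B [Q < >]]] >]]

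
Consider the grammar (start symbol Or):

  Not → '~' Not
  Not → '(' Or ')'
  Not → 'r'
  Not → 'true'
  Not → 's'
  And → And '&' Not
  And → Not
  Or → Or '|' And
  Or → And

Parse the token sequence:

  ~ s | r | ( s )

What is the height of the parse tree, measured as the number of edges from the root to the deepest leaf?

6

[Or [Or [Or [And [Not ~ [Not s]]]] | [And [Not r]]] | [And [Not ( [Or [And [Not s]]] )]]]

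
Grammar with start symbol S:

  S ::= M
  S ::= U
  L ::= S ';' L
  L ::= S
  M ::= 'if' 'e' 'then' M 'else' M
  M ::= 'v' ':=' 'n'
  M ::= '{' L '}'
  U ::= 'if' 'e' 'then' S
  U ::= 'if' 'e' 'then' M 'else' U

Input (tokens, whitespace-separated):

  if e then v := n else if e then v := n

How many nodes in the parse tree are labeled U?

2

[S [U if e then [M v := n] else [U if e then [S [M v := n]]]]]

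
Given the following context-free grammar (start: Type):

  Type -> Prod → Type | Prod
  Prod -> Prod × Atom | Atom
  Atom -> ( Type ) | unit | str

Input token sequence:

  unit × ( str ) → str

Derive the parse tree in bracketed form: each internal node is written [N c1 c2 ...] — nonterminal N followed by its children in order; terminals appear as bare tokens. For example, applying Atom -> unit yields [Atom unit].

Type
Prod → Type
Prod × Atom → Type
Atom × Atom → Type
unit × Atom → Type
unit × ( Type ) → Type
unit × ( Prod ) → Type
unit × ( Atom ) → Type
unit × ( str ) → Type
unit × ( str ) → Prod
unit × ( str ) → Atom
unit × ( str ) → str

[Type [Prod [Prod [Atom unit]] × [Atom ( [Type [Prod [Atom str]]] )]] → [Type [Prod [Atom str]]]]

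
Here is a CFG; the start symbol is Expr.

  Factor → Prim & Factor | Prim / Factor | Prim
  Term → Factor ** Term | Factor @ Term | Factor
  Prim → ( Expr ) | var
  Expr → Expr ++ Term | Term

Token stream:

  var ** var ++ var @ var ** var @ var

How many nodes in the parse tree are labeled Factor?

6

[Expr [Expr [Term [Factor [Prim var]] ** [Term [Factor [Prim var]]]]] ++ [Term [Factor [Prim var]] @ [Term [Factor [Prim var]] ** [Term [Factor [Prim var]] @ [Term [Factor [Prim var]]]]]]]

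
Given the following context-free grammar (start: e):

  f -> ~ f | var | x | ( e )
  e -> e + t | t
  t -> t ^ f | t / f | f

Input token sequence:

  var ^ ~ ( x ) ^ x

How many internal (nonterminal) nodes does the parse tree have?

11

[e [t [t [t [f var]] ^ [f ~ [f ( [e [t [f x]]] )]]] ^ [f x]]]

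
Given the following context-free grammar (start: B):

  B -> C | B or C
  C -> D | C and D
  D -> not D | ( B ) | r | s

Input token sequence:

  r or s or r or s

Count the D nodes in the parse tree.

4

[B [B [B [B [C [D r]]] or [C [D s]]] or [C [D r]]] or [C [D s]]]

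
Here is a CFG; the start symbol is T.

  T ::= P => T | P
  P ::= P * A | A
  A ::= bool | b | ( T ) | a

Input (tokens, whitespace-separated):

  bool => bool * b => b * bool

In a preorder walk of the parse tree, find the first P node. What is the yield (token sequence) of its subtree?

bool

[T [P [A bool]] => [T [P [P [A bool]] * [A b]] => [T [P [P [A b]] * [A bool]]]]]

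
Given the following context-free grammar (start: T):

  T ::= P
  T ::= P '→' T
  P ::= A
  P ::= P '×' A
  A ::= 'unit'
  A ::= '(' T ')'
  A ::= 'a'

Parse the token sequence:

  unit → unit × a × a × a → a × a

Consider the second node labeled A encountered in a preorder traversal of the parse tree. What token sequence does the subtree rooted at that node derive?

[T [P [A unit]] → [T [P [P [P [P [A unit]] × [A a]] × [A a]] × [A a]] → [T [P [P [A a]] × [A a]]]]]

unit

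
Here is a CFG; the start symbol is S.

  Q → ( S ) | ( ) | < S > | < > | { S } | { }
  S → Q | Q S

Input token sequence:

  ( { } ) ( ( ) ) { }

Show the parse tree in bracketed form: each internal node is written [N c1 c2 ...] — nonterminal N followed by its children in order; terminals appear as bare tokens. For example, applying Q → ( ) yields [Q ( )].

S
Q S
( S ) S
( Q ) S
( { } ) S
( { } ) Q S
( { } ) ( S ) S
( { } ) ( Q ) S
( { } ) ( ( ) ) S
( { } ) ( ( ) ) Q
( { } ) ( ( ) ) { }

[S [Q ( [S [Q { }]] )] [S [Q ( [S [Q ( )]] )] [S [Q { }]]]]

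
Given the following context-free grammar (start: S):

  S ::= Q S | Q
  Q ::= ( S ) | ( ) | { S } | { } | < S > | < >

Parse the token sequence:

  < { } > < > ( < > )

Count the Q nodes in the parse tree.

[S [Q < [S [Q { }]] >] [S [Q < >] [S [Q ( [S [Q < >]] )]]]]

5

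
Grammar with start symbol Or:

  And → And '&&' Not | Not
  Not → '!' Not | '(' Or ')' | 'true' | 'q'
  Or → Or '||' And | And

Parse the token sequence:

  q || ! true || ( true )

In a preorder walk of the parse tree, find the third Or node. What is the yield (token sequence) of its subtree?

[Or [Or [Or [And [Not q]]] || [And [Not ! [Not true]]]] || [And [Not ( [Or [And [Not true]]] )]]]

q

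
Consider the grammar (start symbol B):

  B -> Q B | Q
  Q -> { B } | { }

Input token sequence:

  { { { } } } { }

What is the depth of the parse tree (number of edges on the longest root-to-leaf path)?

[B [Q { [B [Q { [B [Q { }]] }]] }] [B [Q { }]]]

6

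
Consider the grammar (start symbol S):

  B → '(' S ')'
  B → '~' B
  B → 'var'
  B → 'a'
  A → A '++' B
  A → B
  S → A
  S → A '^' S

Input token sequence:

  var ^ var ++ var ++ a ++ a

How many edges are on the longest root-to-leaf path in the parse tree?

[S [A [B var]] ^ [S [A [A [A [A [B var]] ++ [B var]] ++ [B a]] ++ [B a]]]]

7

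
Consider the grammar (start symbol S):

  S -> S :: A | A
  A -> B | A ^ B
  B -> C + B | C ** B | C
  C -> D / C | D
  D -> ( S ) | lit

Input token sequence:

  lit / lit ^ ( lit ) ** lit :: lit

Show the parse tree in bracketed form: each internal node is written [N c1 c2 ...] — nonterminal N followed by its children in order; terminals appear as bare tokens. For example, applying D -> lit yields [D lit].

[S [S [A [A [B [C [D lit] / [C [D lit]]]]] ^ [B [C [D ( [S [A [B [C [D lit]]]]] )]] ** [B [C [D lit]]]]]] :: [A [B [C [D lit]]]]]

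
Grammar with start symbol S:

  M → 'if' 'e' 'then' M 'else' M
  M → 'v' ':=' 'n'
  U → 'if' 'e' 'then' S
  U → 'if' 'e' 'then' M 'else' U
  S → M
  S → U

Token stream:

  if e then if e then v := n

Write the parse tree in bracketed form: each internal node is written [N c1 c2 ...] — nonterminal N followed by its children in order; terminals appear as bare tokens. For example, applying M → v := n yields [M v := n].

[S [U if e then [S [U if e then [S [M v := n]]]]]]

S
U
if e then S
if e then U
if e then if e then S
if e then if e then M
if e then if e then v := n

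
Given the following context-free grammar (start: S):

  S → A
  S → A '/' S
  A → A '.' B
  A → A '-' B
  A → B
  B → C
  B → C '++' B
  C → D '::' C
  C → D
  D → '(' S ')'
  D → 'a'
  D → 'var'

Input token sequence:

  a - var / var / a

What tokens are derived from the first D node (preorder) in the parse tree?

a

[S [A [A [B [C [D a]]]] - [B [C [D var]]]] / [S [A [B [C [D var]]]] / [S [A [B [C [D a]]]]]]]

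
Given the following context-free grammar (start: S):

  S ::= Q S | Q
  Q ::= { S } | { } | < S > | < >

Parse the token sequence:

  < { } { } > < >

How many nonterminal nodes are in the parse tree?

8

[S [Q < [S [Q { }] [S [Q { }]]] >] [S [Q < >]]]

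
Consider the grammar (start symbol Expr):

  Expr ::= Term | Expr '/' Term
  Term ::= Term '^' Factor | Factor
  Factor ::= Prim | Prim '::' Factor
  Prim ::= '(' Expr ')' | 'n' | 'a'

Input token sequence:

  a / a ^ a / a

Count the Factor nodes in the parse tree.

[Expr [Expr [Expr [Term [Factor [Prim a]]]] / [Term [Term [Factor [Prim a]]] ^ [Factor [Prim a]]]] / [Term [Factor [Prim a]]]]

4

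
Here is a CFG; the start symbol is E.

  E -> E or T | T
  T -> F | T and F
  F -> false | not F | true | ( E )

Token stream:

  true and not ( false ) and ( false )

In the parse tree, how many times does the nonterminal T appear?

[E [T [T [T [F true]] and [F not [F ( [E [T [F false]]] )]]] and [F ( [E [T [F false]]] )]]]

5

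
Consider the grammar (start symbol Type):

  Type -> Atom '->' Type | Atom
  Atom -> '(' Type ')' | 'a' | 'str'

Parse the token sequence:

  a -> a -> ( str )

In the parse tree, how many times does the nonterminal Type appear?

4

[Type [Atom a] -> [Type [Atom a] -> [Type [Atom ( [Type [Atom str]] )]]]]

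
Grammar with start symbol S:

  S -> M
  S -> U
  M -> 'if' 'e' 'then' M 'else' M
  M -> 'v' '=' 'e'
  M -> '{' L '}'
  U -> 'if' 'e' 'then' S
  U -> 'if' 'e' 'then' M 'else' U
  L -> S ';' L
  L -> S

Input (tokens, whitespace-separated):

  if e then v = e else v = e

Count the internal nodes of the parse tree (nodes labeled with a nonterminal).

4

[S [M if e then [M v = e] else [M v = e]]]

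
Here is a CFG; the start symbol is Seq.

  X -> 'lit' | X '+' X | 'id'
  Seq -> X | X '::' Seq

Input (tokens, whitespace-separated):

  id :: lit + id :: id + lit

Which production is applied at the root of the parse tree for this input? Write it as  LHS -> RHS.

[Seq [X id] :: [Seq [X [X lit] + [X id]] :: [Seq [X [X id] + [X lit]]]]]

Seq -> X '::' Seq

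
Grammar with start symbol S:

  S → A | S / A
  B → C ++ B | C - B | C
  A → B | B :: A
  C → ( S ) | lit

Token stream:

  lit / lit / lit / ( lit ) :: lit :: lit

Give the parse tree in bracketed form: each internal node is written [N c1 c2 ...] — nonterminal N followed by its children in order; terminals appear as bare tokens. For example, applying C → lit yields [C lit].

[S [S [S [S [A [B [C lit]]]] / [A [B [C lit]]]] / [A [B [C lit]]]] / [A [B [C ( [S [A [B [C lit]]]] )]] :: [A [B [C lit]] :: [A [B [C lit]]]]]]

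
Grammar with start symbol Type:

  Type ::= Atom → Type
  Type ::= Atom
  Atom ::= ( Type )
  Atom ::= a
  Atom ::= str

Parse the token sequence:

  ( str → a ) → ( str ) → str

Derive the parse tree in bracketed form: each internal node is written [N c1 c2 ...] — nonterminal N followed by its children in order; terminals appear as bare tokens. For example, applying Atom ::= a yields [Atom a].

[Type [Atom ( [Type [Atom str] → [Type [Atom a]]] )] → [Type [Atom ( [Type [Atom str]] )] → [Type [Atom str]]]]

Type
Atom → Type
( Type ) → Type
( Atom → Type ) → Type
( str → Type ) → Type
( str → Atom ) → Type
( str → a ) → Type
( str → a ) → Atom → Type
( str → a ) → ( Type ) → Type
( str → a ) → ( Atom ) → Type
( str → a ) → ( str ) → Type
( str → a ) → ( str ) → Atom
( str → a ) → ( str ) → str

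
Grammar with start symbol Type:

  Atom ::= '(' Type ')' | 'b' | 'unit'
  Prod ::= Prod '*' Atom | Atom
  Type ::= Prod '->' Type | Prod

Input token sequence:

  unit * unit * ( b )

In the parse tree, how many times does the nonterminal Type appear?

[Type [Prod [Prod [Prod [Atom unit]] * [Atom unit]] * [Atom ( [Type [Prod [Atom b]]] )]]]

2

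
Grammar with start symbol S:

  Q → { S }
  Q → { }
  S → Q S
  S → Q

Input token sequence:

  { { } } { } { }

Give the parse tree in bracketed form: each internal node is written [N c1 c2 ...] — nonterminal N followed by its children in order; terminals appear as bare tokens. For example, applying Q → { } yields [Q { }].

S
Q S
{ S } S
{ Q } S
{ { } } S
{ { } } Q S
{ { } } { } S
{ { } } { } Q
{ { } } { } { }

[S [Q { [S [Q { }]] }] [S [Q { }] [S [Q { }]]]]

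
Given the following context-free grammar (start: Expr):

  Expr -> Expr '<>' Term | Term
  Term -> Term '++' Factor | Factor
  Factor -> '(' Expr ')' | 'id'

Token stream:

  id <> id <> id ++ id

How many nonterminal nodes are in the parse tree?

11

[Expr [Expr [Expr [Term [Factor id]]] <> [Term [Factor id]]] <> [Term [Term [Factor id]] ++ [Factor id]]]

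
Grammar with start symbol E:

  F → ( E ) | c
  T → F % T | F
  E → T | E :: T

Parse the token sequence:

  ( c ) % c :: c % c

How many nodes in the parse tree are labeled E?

3

[E [E [T [F ( [E [T [F c]]] )] % [T [F c]]]] :: [T [F c] % [T [F c]]]]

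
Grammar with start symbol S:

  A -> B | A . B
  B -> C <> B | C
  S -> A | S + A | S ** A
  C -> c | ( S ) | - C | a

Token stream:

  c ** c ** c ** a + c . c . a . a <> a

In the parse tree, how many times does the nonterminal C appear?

9

[S [S [S [S [S [A [B [C c]]]] ** [A [B [C c]]]] ** [A [B [C c]]]] ** [A [B [C a]]]] + [A [A [A [A [B [C c]]] . [B [C c]]] . [B [C a]]] . [B [C a] <> [B [C a]]]]]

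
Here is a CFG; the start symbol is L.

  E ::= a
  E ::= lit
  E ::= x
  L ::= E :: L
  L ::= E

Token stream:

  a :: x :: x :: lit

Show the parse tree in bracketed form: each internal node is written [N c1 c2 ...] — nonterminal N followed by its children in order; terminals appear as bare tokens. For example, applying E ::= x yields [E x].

[L [E a] :: [L [E x] :: [L [E x] :: [L [E lit]]]]]

L
E :: L
a :: L
a :: E :: L
a :: x :: L
a :: x :: E :: L
a :: x :: x :: L
a :: x :: x :: E
a :: x :: x :: lit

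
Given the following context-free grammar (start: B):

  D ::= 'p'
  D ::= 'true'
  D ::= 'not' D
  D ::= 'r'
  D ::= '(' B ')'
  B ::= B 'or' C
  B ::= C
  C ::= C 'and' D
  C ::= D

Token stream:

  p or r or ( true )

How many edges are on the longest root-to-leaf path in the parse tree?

6

[B [B [B [C [D p]]] or [C [D r]]] or [C [D ( [B [C [D true]]] )]]]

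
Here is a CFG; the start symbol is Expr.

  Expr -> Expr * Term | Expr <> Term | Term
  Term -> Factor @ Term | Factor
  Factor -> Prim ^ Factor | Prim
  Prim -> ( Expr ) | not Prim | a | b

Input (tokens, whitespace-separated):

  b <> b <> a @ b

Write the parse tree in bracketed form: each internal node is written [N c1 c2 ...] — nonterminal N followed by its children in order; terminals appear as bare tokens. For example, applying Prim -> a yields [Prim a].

[Expr [Expr [Expr [Term [Factor [Prim b]]]] <> [Term [Factor [Prim b]]]] <> [Term [Factor [Prim a]] @ [Term [Factor [Prim b]]]]]

Expr
Expr <> Term
Expr <> Term <> Term
Term <> Term <> Term
Factor <> Term <> Term
Prim <> Term <> Term
b <> Term <> Term
b <> Factor <> Term
b <> Prim <> Term
b <> b <> Term
b <> b <> Factor @ Term
b <> b <> Prim @ Term
b <> b <> a @ Term
b <> b <> a @ Factor
b <> b <> a @ Prim
b <> b <> a @ b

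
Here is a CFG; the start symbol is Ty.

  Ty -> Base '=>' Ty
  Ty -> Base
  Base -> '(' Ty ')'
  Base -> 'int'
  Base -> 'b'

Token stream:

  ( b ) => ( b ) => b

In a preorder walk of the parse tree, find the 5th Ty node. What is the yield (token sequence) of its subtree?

b

[Ty [Base ( [Ty [Base b]] )] => [Ty [Base ( [Ty [Base b]] )] => [Ty [Base b]]]]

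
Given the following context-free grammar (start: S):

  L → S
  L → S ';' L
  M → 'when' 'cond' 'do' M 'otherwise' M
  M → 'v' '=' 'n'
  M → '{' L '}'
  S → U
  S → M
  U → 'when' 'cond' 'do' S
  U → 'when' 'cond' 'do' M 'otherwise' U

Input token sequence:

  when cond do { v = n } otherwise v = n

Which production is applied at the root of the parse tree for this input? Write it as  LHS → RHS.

[S [M when cond do [M { [L [S [M v = n]]] }] otherwise [M v = n]]]

S → M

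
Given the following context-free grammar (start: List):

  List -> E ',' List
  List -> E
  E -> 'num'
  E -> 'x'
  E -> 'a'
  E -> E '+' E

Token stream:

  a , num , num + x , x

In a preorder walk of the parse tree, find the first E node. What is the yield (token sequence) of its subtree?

a

[List [E a] , [List [E num] , [List [E [E num] + [E x]] , [List [E x]]]]]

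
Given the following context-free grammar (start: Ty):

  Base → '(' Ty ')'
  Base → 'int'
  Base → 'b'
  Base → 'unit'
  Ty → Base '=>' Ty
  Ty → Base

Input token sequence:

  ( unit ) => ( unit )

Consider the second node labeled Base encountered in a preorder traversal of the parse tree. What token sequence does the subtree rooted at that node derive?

unit

[Ty [Base ( [Ty [Base unit]] )] => [Ty [Base ( [Ty [Base unit]] )]]]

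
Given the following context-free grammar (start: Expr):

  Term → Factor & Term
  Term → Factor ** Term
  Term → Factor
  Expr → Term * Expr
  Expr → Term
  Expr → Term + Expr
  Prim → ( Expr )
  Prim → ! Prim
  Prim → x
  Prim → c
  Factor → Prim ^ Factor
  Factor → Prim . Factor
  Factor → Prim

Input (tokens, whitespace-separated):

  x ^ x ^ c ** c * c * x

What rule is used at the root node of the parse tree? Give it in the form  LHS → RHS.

[Expr [Term [Factor [Prim x] ^ [Factor [Prim x] ^ [Factor [Prim c]]]] ** [Term [Factor [Prim c]]]] * [Expr [Term [Factor [Prim c]]] * [Expr [Term [Factor [Prim x]]]]]]

Expr → Term * Expr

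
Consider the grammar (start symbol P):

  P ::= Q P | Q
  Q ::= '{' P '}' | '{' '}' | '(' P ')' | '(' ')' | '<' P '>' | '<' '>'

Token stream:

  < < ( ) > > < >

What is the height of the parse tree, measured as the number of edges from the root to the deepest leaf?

[P [Q < [P [Q < [P [Q ( )]] >]] >] [P [Q < >]]]

6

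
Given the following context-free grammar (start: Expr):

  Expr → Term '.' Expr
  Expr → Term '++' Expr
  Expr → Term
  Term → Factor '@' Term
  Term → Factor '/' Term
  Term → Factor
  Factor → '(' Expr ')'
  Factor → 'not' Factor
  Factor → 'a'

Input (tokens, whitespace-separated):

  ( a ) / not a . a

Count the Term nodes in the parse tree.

4

[Expr [Term [Factor ( [Expr [Term [Factor a]]] )] / [Term [Factor not [Factor a]]]] . [Expr [Term [Factor a]]]]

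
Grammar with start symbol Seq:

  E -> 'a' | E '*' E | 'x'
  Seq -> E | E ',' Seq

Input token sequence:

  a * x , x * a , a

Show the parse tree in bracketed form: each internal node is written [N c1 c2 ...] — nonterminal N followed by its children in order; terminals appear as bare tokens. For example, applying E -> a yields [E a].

Seq
E , Seq
E * E , Seq
a * E , Seq
a * x , Seq
a * x , E , Seq
a * x , E * E , Seq
a * x , x * E , Seq
a * x , x * a , Seq
a * x , x * a , E
a * x , x * a , a

[Seq [E [E a] * [E x]] , [Seq [E [E x] * [E a]] , [Seq [E a]]]]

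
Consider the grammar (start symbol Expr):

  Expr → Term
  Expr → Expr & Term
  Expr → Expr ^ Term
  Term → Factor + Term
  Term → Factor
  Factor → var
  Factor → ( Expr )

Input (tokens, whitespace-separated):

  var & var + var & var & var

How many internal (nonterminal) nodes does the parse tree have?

14

[Expr [Expr [Expr [Expr [Term [Factor var]]] & [Term [Factor var] + [Term [Factor var]]]] & [Term [Factor var]]] & [Term [Factor var]]]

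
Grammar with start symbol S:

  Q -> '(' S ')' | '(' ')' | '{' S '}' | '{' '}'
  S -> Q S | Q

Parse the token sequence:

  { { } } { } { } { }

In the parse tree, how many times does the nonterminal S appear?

[S [Q { [S [Q { }]] }] [S [Q { }] [S [Q { }] [S [Q { }]]]]]

5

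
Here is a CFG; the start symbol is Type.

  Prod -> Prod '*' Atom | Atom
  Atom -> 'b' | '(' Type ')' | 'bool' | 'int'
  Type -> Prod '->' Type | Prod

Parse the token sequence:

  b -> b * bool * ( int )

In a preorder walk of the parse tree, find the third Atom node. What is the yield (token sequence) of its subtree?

bool

[Type [Prod [Atom b]] -> [Type [Prod [Prod [Prod [Atom b]] * [Atom bool]] * [Atom ( [Type [Prod [Atom int]]] )]]]]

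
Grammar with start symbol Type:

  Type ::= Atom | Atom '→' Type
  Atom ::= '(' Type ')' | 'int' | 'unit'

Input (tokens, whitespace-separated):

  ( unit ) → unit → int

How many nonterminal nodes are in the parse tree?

8

[Type [Atom ( [Type [Atom unit]] )] → [Type [Atom unit] → [Type [Atom int]]]]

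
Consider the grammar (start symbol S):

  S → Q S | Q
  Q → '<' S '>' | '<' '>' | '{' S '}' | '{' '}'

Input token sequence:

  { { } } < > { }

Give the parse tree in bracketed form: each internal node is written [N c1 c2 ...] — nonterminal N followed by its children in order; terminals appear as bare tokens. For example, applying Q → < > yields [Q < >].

S
Q S
{ S } S
{ Q } S
{ { } } S
{ { } } Q S
{ { } } < > S
{ { } } < > Q
{ { } } < > { }

[S [Q { [S [Q { }]] }] [S [Q < >] [S [Q { }]]]]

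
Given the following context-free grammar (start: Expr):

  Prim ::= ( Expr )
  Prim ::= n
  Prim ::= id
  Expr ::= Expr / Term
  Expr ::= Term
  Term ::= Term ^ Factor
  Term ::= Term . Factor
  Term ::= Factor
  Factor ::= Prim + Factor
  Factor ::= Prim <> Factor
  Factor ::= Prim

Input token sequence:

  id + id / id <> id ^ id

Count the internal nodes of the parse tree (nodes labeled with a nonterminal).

[Expr [Expr [Term [Factor [Prim id] + [Factor [Prim id]]]]] / [Term [Term [Factor [Prim id] <> [Factor [Prim id]]]] ^ [Factor [Prim id]]]]

15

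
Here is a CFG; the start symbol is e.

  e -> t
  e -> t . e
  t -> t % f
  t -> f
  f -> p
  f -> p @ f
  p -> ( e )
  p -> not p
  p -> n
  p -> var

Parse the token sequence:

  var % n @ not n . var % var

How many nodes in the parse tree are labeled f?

5

[e [t [t [f [p var]]] % [f [p n] @ [f [p not [p n]]]]] . [e [t [t [f [p var]]] % [f [p var]]]]]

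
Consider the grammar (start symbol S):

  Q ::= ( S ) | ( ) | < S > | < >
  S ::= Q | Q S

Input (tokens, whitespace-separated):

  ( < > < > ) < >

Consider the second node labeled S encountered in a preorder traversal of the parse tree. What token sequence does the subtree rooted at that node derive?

[S [Q ( [S [Q < >] [S [Q < >]]] )] [S [Q < >]]]

< > < >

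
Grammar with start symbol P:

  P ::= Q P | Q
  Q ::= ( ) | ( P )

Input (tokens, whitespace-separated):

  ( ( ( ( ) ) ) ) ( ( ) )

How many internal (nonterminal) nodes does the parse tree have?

12

[P [Q ( [P [Q ( [P [Q ( [P [Q ( )]] )]] )]] )] [P [Q ( [P [Q ( )]] )]]]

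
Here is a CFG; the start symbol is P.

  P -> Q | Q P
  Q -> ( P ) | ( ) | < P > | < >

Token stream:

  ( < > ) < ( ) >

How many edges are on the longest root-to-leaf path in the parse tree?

5

[P [Q ( [P [Q < >]] )] [P [Q < [P [Q ( )]] >]]]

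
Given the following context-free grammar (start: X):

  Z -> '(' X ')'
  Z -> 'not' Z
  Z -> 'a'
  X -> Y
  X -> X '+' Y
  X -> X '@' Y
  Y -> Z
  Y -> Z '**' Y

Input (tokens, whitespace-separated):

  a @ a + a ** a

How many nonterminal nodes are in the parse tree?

[X [X [X [Y [Z a]]] @ [Y [Z a]]] + [Y [Z a] ** [Y [Z a]]]]

11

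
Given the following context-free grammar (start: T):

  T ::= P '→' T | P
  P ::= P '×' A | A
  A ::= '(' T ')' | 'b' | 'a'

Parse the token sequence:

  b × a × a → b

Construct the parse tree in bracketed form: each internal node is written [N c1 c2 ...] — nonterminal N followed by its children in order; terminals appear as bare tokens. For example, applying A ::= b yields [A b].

[T [P [P [P [A b]] × [A a]] × [A a]] → [T [P [A b]]]]

T
P → T
P × A → T
P × A × A → T
A × A × A → T
b × A × A → T
b × a × A → T
b × a × a → T
b × a × a → P
b × a × a → A
b × a × a → b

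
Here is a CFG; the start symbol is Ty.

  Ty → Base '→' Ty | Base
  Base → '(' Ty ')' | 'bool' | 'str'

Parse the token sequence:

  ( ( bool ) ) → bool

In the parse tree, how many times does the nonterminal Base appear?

4

[Ty [Base ( [Ty [Base ( [Ty [Base bool]] )]] )] → [Ty [Base bool]]]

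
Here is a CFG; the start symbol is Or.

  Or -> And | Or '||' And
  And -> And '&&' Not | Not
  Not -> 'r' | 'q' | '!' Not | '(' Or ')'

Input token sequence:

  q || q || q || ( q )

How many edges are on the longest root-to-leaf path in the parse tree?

6

[Or [Or [Or [Or [And [Not q]]] || [And [Not q]]] || [And [Not q]]] || [And [Not ( [Or [And [Not q]]] )]]]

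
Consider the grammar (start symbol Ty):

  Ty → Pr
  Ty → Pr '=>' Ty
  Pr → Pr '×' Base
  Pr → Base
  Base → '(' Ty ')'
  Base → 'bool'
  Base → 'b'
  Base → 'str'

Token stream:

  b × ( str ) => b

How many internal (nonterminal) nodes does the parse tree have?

[Ty [Pr [Pr [Base b]] × [Base ( [Ty [Pr [Base str]]] )]] => [Ty [Pr [Base b]]]]

11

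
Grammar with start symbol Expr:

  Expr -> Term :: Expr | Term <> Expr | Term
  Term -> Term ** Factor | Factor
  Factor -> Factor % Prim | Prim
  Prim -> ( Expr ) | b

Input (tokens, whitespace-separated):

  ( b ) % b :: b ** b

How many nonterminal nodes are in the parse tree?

17

[Expr [Term [Factor [Factor [Prim ( [Expr [Term [Factor [Prim b]]]] )]] % [Prim b]]] :: [Expr [Term [Term [Factor [Prim b]]] ** [Factor [Prim b]]]]]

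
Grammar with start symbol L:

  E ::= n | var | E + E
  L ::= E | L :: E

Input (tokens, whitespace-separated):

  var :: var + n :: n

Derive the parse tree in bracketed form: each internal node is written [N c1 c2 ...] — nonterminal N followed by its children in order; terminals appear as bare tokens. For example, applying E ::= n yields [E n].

L
L :: E
L :: E :: E
E :: E :: E
var :: E :: E
var :: E + E :: E
var :: var + E :: E
var :: var + n :: E
var :: var + n :: n

[L [L [L [E var]] :: [E [E var] + [E n]]] :: [E n]]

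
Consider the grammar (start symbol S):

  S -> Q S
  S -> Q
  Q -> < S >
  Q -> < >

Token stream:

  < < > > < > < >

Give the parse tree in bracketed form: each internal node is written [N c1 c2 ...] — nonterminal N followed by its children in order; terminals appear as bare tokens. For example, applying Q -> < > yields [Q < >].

[S [Q < [S [Q < >]] >] [S [Q < >] [S [Q < >]]]]

S
Q S
< S > S
< Q > S
< < > > S
< < > > Q S
< < > > < > S
< < > > < > Q
< < > > < > < >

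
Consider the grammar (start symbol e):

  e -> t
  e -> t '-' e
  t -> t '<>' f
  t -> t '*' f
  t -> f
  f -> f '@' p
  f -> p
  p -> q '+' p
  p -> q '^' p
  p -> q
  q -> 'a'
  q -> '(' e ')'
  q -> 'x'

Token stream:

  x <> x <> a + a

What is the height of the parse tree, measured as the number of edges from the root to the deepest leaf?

[e [t [t [t [f [p [q x]]]] <> [f [p [q x]]]] <> [f [p [q a] + [p [q a]]]]]]

7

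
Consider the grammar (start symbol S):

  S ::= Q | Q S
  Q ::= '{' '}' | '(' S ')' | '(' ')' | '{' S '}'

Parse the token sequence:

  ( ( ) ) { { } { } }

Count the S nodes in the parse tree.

5

[S [Q ( [S [Q ( )]] )] [S [Q { [S [Q { }] [S [Q { }]]] }]]]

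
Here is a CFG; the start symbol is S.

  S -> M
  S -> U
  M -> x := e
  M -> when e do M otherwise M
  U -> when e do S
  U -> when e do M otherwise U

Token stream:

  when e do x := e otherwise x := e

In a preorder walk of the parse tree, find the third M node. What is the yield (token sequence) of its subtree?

[S [M when e do [M x := e] otherwise [M x := e]]]

x := e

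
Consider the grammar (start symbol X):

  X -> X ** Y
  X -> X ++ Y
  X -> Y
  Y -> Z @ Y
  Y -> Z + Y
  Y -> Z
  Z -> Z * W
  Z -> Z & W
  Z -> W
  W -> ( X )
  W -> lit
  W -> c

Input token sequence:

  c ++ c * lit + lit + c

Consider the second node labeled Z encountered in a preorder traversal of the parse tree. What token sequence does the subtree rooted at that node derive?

c * lit

[X [X [Y [Z [W c]]]] ++ [Y [Z [Z [W c]] * [W lit]] + [Y [Z [W lit]] + [Y [Z [W c]]]]]]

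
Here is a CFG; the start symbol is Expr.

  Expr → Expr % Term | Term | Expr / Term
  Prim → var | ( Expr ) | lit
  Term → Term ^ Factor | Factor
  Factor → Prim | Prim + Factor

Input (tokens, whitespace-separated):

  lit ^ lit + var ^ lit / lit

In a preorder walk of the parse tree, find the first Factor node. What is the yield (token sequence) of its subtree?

lit

[Expr [Expr [Term [Term [Term [Factor [Prim lit]]] ^ [Factor [Prim lit] + [Factor [Prim var]]]] ^ [Factor [Prim lit]]]] / [Term [Factor [Prim lit]]]]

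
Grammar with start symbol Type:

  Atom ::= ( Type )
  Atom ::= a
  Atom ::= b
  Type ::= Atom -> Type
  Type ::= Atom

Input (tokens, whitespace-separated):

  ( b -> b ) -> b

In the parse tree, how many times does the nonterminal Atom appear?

[Type [Atom ( [Type [Atom b] -> [Type [Atom b]]] )] -> [Type [Atom b]]]

4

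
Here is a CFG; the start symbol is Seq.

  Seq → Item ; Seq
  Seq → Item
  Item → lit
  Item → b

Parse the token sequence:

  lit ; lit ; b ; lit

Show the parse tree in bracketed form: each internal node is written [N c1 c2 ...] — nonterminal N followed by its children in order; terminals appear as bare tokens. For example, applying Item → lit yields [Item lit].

Seq
Item ; Seq
lit ; Seq
lit ; Item ; Seq
lit ; lit ; Seq
lit ; lit ; Item ; Seq
lit ; lit ; b ; Seq
lit ; lit ; b ; Item
lit ; lit ; b ; lit

[Seq [Item lit] ; [Seq [Item lit] ; [Seq [Item b] ; [Seq [Item lit]]]]]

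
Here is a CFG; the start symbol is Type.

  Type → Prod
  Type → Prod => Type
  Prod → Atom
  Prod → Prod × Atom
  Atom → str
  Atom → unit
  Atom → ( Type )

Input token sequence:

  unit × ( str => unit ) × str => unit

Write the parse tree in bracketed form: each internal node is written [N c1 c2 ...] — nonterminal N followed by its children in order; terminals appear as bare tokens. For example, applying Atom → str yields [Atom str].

Type
Prod => Type
Prod × Atom => Type
Prod × Atom × Atom => Type
Atom × Atom × Atom => Type
unit × Atom × Atom => Type
unit × ( Type ) × Atom => Type
unit × ( Prod => Type ) × Atom => Type
unit × ( Atom => Type ) × Atom => Type
unit × ( str => Type ) × Atom => Type
unit × ( str => Prod ) × Atom => Type
unit × ( str => Atom ) × Atom => Type
unit × ( str => unit ) × Atom => Type
unit × ( str => unit ) × str => Type
unit × ( str => unit ) × str => Prod
unit × ( str => unit ) × str => Atom
unit × ( str => unit ) × str => unit

[Type [Prod [Prod [Prod [Atom unit]] × [Atom ( [Type [Prod [Atom str]] => [Type [Prod [Atom unit]]]] )]] × [Atom str]] => [Type [Prod [Atom unit]]]]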